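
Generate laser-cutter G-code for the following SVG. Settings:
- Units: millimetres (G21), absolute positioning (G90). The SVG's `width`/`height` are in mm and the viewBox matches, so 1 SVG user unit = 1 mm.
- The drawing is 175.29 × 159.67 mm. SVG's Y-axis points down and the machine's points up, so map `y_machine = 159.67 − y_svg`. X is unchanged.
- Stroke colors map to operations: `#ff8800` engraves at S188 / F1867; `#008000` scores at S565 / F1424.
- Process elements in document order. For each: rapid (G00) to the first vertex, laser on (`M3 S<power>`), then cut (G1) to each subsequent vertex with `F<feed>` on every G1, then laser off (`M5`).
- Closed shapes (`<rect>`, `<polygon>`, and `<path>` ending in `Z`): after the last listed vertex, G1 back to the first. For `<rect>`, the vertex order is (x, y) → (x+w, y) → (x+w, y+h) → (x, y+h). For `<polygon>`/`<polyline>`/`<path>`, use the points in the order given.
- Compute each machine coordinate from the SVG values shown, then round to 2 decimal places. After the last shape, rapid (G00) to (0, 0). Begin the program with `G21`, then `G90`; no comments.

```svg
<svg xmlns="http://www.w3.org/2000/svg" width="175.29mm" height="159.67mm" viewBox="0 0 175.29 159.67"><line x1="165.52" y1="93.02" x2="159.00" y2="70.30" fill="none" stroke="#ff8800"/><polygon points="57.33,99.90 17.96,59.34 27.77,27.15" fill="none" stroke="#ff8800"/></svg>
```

G21
G90
G00 X165.52 Y66.65
M3 S188
G1 X159.00 Y89.37 F1867
M5
G00 X57.33 Y59.77
M3 S188
G1 X17.96 Y100.33 F1867
G1 X27.77 Y132.52 F1867
G1 X57.33 Y59.77 F1867
M5
G00 X0.00 Y0.00

viewBox `0 0 175.29 159.67` with mm width/height → 1 unit = 1 mm. Flip: y_m = 159.67 − y_svg.

**Shape 1** — `<line>` line segment, stroke `#ff8800` → engrave (S188, F1867). Machine vertices: (165.52,66.65) → (159.00,89.37). Open path.

**Shape 2** — `<polygon>` closed polygon, stroke `#ff8800` → engrave (S188, F1867). Machine vertices: (57.33,59.77) → (17.96,100.33) → (27.77,132.52) → (57.33,59.77). Closed: final G1 returns to the first vertex.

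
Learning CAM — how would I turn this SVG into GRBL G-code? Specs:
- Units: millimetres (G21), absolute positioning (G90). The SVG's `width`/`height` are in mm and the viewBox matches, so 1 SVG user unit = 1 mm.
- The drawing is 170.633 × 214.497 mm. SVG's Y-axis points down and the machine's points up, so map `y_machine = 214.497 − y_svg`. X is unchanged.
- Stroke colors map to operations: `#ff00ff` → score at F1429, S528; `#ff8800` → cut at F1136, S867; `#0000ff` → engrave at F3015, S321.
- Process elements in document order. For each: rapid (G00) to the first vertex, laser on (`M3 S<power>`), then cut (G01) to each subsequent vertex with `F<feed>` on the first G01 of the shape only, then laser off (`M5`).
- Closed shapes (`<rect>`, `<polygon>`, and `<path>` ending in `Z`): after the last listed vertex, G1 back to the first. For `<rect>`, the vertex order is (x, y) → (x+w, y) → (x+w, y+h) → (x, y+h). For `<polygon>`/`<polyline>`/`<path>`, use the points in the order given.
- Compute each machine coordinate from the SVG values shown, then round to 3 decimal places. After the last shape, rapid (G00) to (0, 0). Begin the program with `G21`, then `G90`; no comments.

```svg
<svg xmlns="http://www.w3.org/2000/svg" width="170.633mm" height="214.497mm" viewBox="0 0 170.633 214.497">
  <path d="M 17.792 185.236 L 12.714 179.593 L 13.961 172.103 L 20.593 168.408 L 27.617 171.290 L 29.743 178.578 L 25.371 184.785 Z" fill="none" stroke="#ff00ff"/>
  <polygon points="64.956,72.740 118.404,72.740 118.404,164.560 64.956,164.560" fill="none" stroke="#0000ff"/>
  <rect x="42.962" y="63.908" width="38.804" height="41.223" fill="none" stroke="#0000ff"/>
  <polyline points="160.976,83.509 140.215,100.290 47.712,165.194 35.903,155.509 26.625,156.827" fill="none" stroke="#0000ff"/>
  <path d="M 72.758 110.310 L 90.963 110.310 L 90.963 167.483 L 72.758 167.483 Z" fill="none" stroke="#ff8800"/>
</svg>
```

G21
G90
G00 X17.792 Y29.261
M3 S528
G01 X12.714 Y34.904 F1429
G01 X13.961 Y42.394
G01 X20.593 Y46.089
G01 X27.617 Y43.207
G01 X29.743 Y35.919
G01 X25.371 Y29.712
G01 X17.792 Y29.261
M5
G00 X64.956 Y141.757
M3 S321
G01 X118.404 Y141.757 F3015
G01 X118.404 Y49.937
G01 X64.956 Y49.937
G01 X64.956 Y141.757
M5
G00 X42.962 Y150.589
M3 S321
G01 X81.766 Y150.589 F3015
G01 X81.766 Y109.366
G01 X42.962 Y109.366
G01 X42.962 Y150.589
M5
G00 X160.976 Y130.988
M3 S321
G01 X140.215 Y114.207 F3015
G01 X47.712 Y49.303
G01 X35.903 Y58.988
G01 X26.625 Y57.670
M5
G00 X72.758 Y104.187
M3 S867
G01 X90.963 Y104.187 F1136
G01 X90.963 Y47.014
G01 X72.758 Y47.014
G01 X72.758 Y104.187
M5
G00 X0.000 Y0.000

Since the viewBox matches the mm dimensions, user units are millimetres directly. The only transform is the Y-flip y_m = 214.497 − y_svg.

Shape 1 is a regular polygon drawn with `<path>`. Its stroke #ff00ff means score at S528, F1429. After flipping Y the toolpath is (17.792,29.261) → (12.714,34.904) → (13.961,42.394) → (20.593,46.089) → (27.617,43.207) → (29.743,35.919) → (25.371,29.712) → (17.792,29.261), returning to the start.

Shape 2 is a rectangle drawn with `<polygon>`. Its stroke #0000ff means engrave at S321, F3015. After flipping Y the toolpath is (64.956,141.757) → (118.404,141.757) → (118.404,49.937) → (64.956,49.937) → (64.956,141.757), returning to the start.

Shape 3 is a rectangle drawn with `<rect>`. Its stroke #0000ff means engrave at S321, F3015. After flipping Y the toolpath is (42.962,150.589) → (81.766,150.589) → (81.766,109.366) → (42.962,109.366) → (42.962,150.589), returning to the start.

Shape 4 is a open polyline drawn with `<polyline>`. Its stroke #0000ff means engrave at S321, F3015. After flipping Y the toolpath is (160.976,130.988) → (140.215,114.207) → (47.712,49.303) → (35.903,58.988) → (26.625,57.670).

Shape 5 is a rectangle drawn with `<path>`. Its stroke #ff8800 means cut at S867, F1136. After flipping Y the toolpath is (72.758,104.187) → (90.963,104.187) → (90.963,47.014) → (72.758,47.014) → (72.758,104.187), returning to the start.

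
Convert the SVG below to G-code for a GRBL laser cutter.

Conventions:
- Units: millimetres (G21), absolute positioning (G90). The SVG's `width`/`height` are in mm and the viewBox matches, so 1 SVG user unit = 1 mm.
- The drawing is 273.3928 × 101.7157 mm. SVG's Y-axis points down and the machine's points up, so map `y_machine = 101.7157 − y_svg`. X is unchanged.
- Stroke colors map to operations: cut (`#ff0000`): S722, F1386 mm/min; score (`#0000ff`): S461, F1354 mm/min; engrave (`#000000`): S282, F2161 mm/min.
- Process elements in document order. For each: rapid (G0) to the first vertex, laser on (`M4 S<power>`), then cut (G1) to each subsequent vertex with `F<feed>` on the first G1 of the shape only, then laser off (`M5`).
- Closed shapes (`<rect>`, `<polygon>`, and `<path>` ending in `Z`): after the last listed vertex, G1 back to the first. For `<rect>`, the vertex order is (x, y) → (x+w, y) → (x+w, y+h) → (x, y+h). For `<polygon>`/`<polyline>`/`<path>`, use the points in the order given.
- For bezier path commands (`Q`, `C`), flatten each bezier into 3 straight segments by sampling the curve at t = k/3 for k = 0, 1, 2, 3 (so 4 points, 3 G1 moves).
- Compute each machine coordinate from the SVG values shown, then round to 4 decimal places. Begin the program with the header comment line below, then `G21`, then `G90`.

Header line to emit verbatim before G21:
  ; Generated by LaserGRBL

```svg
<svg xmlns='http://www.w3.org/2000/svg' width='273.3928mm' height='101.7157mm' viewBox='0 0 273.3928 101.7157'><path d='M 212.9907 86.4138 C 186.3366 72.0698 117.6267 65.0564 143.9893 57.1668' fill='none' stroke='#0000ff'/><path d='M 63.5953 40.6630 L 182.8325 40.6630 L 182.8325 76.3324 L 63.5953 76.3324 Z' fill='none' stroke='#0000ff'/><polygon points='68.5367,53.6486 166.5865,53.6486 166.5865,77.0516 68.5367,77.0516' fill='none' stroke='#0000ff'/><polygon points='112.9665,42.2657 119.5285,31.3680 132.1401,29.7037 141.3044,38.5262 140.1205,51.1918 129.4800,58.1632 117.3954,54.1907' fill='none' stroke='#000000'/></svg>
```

; Generated by LaserGRBL
G21
G90
G0 X212.9907 Y15.3019
M4 S461
G1 X177.3968 Y27.5063 F1354
G1 X144.2387 Y36.6474
G1 X143.9893 Y44.5489
M5
G0 X63.5953 Y61.0527
M4 S461
G1 X182.8325 Y61.0527 F1354
G1 X182.8325 Y25.3833
G1 X63.5953 Y25.3833
G1 X63.5953 Y61.0527
M5
G0 X68.5367 Y48.0671
M4 S461
G1 X166.5865 Y48.0671 F1354
G1 X166.5865 Y24.6641
G1 X68.5367 Y24.6641
G1 X68.5367 Y48.0671
M5
G0 X112.9665 Y59.4500
M4 S282
G1 X119.5285 Y70.3477 F2161
G1 X132.1401 Y72.0120
G1 X141.3044 Y63.1895
G1 X140.1205 Y50.5239
G1 X129.4800 Y43.5525
G1 X117.3954 Y47.5250
G1 X112.9665 Y59.4500
M5

Since the viewBox matches the mm dimensions, user units are millimetres directly. The only transform is the Y-flip y_m = 101.7157 − y_svg.

Shape 1 is a cubic bezier drawn with `<path>`. Its stroke #0000ff means score at S461, F1354. After flipping Y the toolpath is (212.9907,15.3019) → (177.3968,27.5063) → (144.2387,36.6474) → (143.9893,44.5489).

Shape 2 is a rectangle drawn with `<path>`. Its stroke #0000ff means score at S461, F1354. After flipping Y the toolpath is (63.5953,61.0527) → (182.8325,61.0527) → (182.8325,25.3833) → (63.5953,25.3833) → (63.5953,61.0527), returning to the start.

Shape 3 is a rectangle drawn with `<polygon>`. Its stroke #0000ff means score at S461, F1354. After flipping Y the toolpath is (68.5367,48.0671) → (166.5865,48.0671) → (166.5865,24.6641) → (68.5367,24.6641) → (68.5367,48.0671), returning to the start.

Shape 4 is a regular polygon drawn with `<polygon>`. Its stroke #000000 means engrave at S282, F2161. After flipping Y the toolpath is (112.9665,59.4500) → (119.5285,70.3477) → (132.1401,72.0120) → (141.3044,63.1895) → (140.1205,50.5239) → (129.4800,43.5525) → (117.3954,47.5250) → (112.9665,59.4500), returning to the start.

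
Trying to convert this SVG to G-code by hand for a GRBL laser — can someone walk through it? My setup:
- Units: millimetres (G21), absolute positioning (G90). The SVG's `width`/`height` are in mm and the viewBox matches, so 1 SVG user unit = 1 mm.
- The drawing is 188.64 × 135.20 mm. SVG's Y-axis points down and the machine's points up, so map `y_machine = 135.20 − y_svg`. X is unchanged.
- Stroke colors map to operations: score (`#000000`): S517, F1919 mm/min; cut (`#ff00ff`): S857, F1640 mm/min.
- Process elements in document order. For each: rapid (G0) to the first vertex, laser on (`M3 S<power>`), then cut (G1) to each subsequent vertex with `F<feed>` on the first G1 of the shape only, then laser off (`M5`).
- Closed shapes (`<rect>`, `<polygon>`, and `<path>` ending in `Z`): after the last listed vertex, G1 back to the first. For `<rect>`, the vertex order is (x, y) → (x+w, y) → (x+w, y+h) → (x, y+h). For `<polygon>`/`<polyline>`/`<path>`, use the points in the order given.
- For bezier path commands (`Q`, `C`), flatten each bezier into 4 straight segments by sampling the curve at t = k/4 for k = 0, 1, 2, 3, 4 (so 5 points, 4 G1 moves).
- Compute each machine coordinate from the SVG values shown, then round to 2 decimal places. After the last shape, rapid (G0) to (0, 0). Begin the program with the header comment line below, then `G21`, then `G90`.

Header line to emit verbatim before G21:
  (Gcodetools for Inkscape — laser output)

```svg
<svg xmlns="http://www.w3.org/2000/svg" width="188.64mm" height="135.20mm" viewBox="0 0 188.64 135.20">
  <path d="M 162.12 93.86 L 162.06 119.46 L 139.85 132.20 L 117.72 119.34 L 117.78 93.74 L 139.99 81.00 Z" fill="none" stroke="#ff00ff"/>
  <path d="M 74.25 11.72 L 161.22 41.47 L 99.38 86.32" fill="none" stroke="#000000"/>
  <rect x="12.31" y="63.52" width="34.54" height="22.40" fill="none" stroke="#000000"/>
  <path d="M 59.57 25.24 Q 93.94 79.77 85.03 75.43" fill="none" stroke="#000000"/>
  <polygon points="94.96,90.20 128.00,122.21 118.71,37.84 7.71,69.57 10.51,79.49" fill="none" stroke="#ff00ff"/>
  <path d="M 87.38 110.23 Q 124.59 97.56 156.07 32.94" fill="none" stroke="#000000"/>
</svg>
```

(Gcodetools for Inkscape — laser output)
G21
G90
G0 X162.12 Y41.34
M3 S857
G1 X162.06 Y15.74 F1640
G1 X139.85 Y3.00
G1 X117.72 Y15.86
G1 X117.78 Y41.46
G1 X139.99 Y54.20
G1 X162.12 Y41.34
M5
G0 X74.25 Y123.48
M3 S517
G1 X161.22 Y93.73 F1919
G1 X99.38 Y48.88
M5
G0 X12.31 Y71.68
M3 S517
G1 X46.85 Y71.68 F1919
G1 X46.85 Y49.28
G1 X12.31 Y49.28
G1 X12.31 Y71.68
M5
G0 X59.57 Y109.96
M3 S517
G1 X74.05 Y86.37 F1919
G1 X83.12 Y70.15
G1 X86.78 Y61.28
G1 X85.03 Y59.77
M5
G0 X94.96 Y45.00
M3 S857
G1 X128.00 Y12.99 F1640
G1 X118.71 Y97.36
G1 X7.71 Y65.63
G1 X10.51 Y55.71
G1 X94.96 Y45.00
M5
G0 X87.38 Y24.97
M3 S517
G1 X105.63 Y34.55 F1919
G1 X123.16 Y50.63
G1 X139.97 Y73.20
G1 X156.07 Y102.26
M5
G0 X0.00 Y0.00

viewBox `0 0 188.64 135.20` with mm width/height → 1 unit = 1 mm. Flip: y_m = 135.20 − y_svg.

**Shape 1** — `<path>` regular polygon, stroke `#ff00ff` → cut (S857, F1640). Machine vertices: (162.12,41.34) → (162.06,15.74) → (139.85,3.00) → (117.72,15.86) → (117.78,41.46) → (139.99,54.20) → (162.12,41.34). Closed: final G1 returns to the first vertex.

**Shape 2** — `<path>` open polyline, stroke `#000000` → score (S517, F1919). Machine vertices: (74.25,123.48) → (161.22,93.73) → (99.38,48.88). Open path.

**Shape 3** — `<rect>` rectangle, stroke `#000000` → score (S517, F1919). Machine vertices: (12.31,71.68) → (46.85,71.68) → (46.85,49.28) → (12.31,49.28) → (12.31,71.68). Closed: final G1 returns to the first vertex.

**Shape 4** — `<path>` quadratic bezier, stroke `#000000` → score (S517, F1919). Control points (SVG): P0=(59.57,25.24), P1=(93.94,79.77), P2=(85.03,75.43); sampled at t=k/4. Machine vertices: (59.57,109.96) → (74.05,86.37) → (83.12,70.15) → (86.78,61.28) → (85.03,59.77). Open path.

**Shape 5** — `<polygon>` closed polygon, stroke `#ff00ff` → cut (S857, F1640). Machine vertices: (94.96,45.00) → (128.00,12.99) → (118.71,97.36) → (7.71,65.63) → (10.51,55.71) → (94.96,45.00). Closed: final G1 returns to the first vertex.

**Shape 6** — `<path>` quadratic bezier, stroke `#000000` → score (S517, F1919). Control points (SVG): P0=(87.38,110.23), P1=(124.59,97.56), P2=(156.07,32.94); sampled at t=k/4. Machine vertices: (87.38,24.97) → (105.63,34.55) → (123.16,50.63) → (139.97,73.20) → (156.07,102.26). Open path.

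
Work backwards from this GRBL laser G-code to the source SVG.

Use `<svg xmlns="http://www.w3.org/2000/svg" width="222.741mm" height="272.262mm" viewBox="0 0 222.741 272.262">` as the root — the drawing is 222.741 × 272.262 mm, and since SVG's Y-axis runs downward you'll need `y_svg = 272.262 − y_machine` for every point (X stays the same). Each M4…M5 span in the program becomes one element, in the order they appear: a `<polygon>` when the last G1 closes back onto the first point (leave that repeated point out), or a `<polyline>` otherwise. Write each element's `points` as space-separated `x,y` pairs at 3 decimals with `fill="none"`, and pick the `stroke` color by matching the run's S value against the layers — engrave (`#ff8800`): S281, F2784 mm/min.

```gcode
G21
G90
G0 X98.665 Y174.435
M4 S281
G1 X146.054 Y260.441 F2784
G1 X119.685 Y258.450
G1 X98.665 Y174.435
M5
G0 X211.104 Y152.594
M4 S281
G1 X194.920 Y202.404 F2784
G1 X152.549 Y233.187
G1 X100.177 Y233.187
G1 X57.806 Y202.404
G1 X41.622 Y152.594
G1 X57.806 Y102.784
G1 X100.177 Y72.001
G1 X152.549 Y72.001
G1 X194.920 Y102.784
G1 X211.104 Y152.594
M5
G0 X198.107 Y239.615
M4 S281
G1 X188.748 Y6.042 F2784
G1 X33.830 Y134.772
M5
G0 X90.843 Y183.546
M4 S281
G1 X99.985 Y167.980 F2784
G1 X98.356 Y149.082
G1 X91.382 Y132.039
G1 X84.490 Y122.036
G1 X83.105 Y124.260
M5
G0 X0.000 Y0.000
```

y_svg = 272.262 − y_m. Every run uses S281, so all elements get stroke `#ff8800` (engrave).

[1] closed run; points: 98.665,97.827 146.054,11.821 119.685,13.812

[2] closed run; points: 211.104,119.668 194.920,69.858 152.549,39.075 100.177,39.075 57.806,69.858 41.622,119.668 57.806,169.478 100.177,200.261 152.549,200.261 194.920,169.478

[3] open run; points: 198.107,32.647 188.748,266.220 33.830,137.490

[4] open run; points: 90.843,88.716 99.985,104.282 98.356,123.180 91.382,140.223 84.490,150.226 83.105,148.002

<svg xmlns="http://www.w3.org/2000/svg" width="222.741mm" height="272.262mm" viewBox="0 0 222.741 272.262">
  <polygon points="98.665,97.827 146.054,11.821 119.685,13.812" fill="none" stroke="#ff8800"/>
  <polygon points="211.104,119.668 194.920,69.858 152.549,39.075 100.177,39.075 57.806,69.858 41.622,119.668 57.806,169.478 100.177,200.261 152.549,200.261 194.920,169.478" fill="none" stroke="#ff8800"/>
  <polyline points="198.107,32.647 188.748,266.220 33.830,137.490" fill="none" stroke="#ff8800"/>
  <polyline points="90.843,88.716 99.985,104.282 98.356,123.180 91.382,140.223 84.490,150.226 83.105,148.002" fill="none" stroke="#ff8800"/>
</svg>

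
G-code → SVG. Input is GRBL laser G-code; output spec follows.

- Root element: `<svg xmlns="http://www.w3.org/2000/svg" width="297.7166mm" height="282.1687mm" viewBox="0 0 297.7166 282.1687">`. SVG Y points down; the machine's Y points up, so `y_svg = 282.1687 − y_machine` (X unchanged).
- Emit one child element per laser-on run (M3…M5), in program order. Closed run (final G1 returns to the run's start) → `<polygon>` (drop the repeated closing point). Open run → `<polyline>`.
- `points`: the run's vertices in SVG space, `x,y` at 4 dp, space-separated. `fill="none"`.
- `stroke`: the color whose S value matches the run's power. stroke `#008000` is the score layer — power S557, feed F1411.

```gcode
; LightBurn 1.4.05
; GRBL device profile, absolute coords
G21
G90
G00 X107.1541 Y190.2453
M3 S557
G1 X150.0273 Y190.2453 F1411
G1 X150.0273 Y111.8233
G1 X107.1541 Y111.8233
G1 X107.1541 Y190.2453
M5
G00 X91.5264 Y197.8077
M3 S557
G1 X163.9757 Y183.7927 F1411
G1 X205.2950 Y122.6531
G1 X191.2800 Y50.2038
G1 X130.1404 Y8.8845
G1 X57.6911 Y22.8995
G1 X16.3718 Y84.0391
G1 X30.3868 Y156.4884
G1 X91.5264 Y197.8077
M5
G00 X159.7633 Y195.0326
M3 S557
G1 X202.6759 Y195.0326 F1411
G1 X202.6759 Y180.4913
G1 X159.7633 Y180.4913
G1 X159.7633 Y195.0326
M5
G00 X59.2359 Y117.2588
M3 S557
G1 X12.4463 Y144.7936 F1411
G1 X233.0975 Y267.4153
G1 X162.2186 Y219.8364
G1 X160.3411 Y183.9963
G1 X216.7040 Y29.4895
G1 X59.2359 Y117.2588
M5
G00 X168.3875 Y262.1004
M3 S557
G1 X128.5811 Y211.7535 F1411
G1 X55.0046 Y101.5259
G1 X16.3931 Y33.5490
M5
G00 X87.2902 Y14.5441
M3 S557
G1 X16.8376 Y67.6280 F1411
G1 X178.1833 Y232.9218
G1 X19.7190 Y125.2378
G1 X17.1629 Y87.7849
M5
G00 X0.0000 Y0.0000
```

<svg xmlns="http://www.w3.org/2000/svg" width="297.7166mm" height="282.1687mm" viewBox="0 0 297.7166 282.1687">
  <polygon points="107.1541,91.9234 150.0273,91.9234 150.0273,170.3454 107.1541,170.3454" fill="none" stroke="#008000"/>
  <polygon points="91.5264,84.3610 163.9757,98.3760 205.2950,159.5156 191.2800,231.9649 130.1404,273.2842 57.6911,259.2692 16.3718,198.1296 30.3868,125.6803" fill="none" stroke="#008000"/>
  <polygon points="159.7633,87.1361 202.6759,87.1361 202.6759,101.6774 159.7633,101.6774" fill="none" stroke="#008000"/>
  <polygon points="59.2359,164.9099 12.4463,137.3751 233.0975,14.7534 162.2186,62.3323 160.3411,98.1724 216.7040,252.6792" fill="none" stroke="#008000"/>
  <polyline points="168.3875,20.0683 128.5811,70.4152 55.0046,180.6428 16.3931,248.6197" fill="none" stroke="#008000"/>
  <polyline points="87.2902,267.6246 16.8376,214.5407 178.1833,49.2469 19.7190,156.9309 17.1629,194.3838" fill="none" stroke="#008000"/>
</svg>

Each laser-on run becomes one SVG element. Flip Y back into SVG space with y_svg = 282.1687 − y_machine. Every run uses S557, so all elements get stroke `#008000` (score).

Run 1: The run returns to its start, so emit a `<polygon>` with points (Y-flipped): 107.1541,91.9234 150.0273,91.9234 150.0273,170.3454 107.1541,170.3454.

Run 2: The run returns to its start, so emit a `<polygon>` with points (Y-flipped): 91.5264,84.3610 163.9757,98.3760 205.2950,159.5156 191.2800,231.9649 130.1404,273.2842 57.6911,259.2692 16.3718,198.1296 30.3868,125.6803.

Run 3: The run returns to its start, so emit a `<polygon>` with points (Y-flipped): 159.7633,87.1361 202.6759,87.1361 202.6759,101.6774 159.7633,101.6774.

Run 4: The run returns to its start, so emit a `<polygon>` with points (Y-flipped): 59.2359,164.9099 12.4463,137.3751 233.0975,14.7534 162.2186,62.3323 160.3411,98.1724 216.7040,252.6792.

Run 5: The run is open, so emit a `<polyline>` with points (Y-flipped): 168.3875,20.0683 128.5811,70.4152 55.0046,180.6428 16.3931,248.6197.

Run 6: The run is open, so emit a `<polyline>` with points (Y-flipped): 87.2902,267.6246 16.8376,214.5407 178.1833,49.2469 19.7190,156.9309 17.1629,194.3838.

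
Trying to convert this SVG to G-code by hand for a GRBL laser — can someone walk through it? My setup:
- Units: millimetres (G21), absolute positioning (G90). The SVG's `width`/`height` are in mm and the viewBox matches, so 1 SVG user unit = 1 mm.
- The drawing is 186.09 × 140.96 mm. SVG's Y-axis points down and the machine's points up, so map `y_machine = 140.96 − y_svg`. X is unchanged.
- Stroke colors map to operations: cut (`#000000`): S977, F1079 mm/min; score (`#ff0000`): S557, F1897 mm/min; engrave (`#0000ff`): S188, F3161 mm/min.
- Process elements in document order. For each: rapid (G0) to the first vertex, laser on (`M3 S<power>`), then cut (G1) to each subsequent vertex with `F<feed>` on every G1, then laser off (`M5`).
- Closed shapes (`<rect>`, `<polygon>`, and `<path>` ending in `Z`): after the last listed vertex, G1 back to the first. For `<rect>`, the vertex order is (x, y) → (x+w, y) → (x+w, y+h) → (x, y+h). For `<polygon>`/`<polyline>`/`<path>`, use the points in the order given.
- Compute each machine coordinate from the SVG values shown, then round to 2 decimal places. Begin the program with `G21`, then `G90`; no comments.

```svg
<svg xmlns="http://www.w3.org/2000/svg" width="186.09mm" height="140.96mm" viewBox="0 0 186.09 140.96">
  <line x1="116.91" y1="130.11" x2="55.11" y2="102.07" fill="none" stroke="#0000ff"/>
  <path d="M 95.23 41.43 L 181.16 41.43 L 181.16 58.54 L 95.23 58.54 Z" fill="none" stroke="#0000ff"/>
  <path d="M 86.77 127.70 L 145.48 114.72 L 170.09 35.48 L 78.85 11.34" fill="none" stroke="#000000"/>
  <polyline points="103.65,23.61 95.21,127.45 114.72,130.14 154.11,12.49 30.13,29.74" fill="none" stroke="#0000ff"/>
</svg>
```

G21
G90
G0 X116.91 Y10.85
M3 S188
G1 X55.11 Y38.89 F3161
M5
G0 X95.23 Y99.53
M3 S188
G1 X181.16 Y99.53 F3161
G1 X181.16 Y82.42 F3161
G1 X95.23 Y82.42 F3161
G1 X95.23 Y99.53 F3161
M5
G0 X86.77 Y13.26
M3 S977
G1 X145.48 Y26.24 F1079
G1 X170.09 Y105.48 F1079
G1 X78.85 Y129.62 F1079
M5
G0 X103.65 Y117.35
M3 S188
G1 X95.21 Y13.51 F3161
G1 X114.72 Y10.82 F3161
G1 X154.11 Y128.47 F3161
G1 X30.13 Y111.22 F3161
M5

1 u = 1 mm; y_m = 140.96 − y.

[1] `<line>` line segment, #0000ff→engrave S188 F3161: (116.91,10.85) → (55.11,38.89)

[2] `<path>` rectangle, #0000ff→engrave S188 F3161: (95.23,99.53) → (181.16,99.53) → (181.16,82.42) → (95.23,82.42) → (95.23,99.53) (closed)

[3] `<path>` open polyline, #000000→cut S977 F1079: (86.77,13.26) → (145.48,26.24) → (170.09,105.48) → (78.85,129.62)

[4] `<polyline>` open polyline, #0000ff→engrave S188 F3161: (103.65,117.35) → (95.21,13.51) → (114.72,10.82) → (154.11,128.47) → (30.13,111.22)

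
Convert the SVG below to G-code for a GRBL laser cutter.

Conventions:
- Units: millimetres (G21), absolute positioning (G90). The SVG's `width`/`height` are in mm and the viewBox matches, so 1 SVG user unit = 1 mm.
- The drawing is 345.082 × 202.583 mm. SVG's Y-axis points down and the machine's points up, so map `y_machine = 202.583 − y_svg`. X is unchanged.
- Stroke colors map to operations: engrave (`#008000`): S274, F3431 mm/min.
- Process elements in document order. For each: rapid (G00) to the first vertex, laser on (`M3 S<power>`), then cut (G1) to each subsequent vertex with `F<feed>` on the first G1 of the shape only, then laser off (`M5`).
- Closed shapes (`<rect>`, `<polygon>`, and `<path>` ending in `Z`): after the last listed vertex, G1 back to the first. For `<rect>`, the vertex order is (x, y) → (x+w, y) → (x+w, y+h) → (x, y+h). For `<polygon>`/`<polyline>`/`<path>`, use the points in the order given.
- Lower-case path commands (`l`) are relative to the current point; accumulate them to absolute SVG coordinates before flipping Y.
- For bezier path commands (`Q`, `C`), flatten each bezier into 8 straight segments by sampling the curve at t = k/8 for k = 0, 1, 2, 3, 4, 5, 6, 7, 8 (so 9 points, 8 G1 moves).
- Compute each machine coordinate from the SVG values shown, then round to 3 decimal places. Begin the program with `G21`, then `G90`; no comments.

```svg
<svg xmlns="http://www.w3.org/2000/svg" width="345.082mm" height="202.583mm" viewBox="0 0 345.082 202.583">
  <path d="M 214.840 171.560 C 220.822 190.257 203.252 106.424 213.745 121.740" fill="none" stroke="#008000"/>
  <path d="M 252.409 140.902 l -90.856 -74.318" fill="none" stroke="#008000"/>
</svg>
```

Since the viewBox matches the mm dimensions, user units are millimetres directly. The only transform is the Y-flip y_m = 202.583 − y_svg.

Shape 1 is a cubic bezier drawn with `<path>`. Its stroke #008000 means engrave at S274, F3431. After flipping Y the toolpath is (214.840,31.023) → (216.080,28.424) → (215.717,33.073) → (214.356,42.608) → (212.601,54.665) → (211.058,66.880) → (210.331,76.891) → (211.025,82.333) → (213.745,80.843).

Shape 2 is a line segment drawn with `<path>`. Its stroke #008000 means engrave at S274, F3431. After flipping Y the toolpath is (252.409,61.681) → (161.553,135.999).

G21
G90
G00 X214.840 Y31.023
M3 S274
G1 X216.080 Y28.424 F3431
G1 X215.717 Y33.073
G1 X214.356 Y42.608
G1 X212.601 Y54.665
G1 X211.058 Y66.880
G1 X210.331 Y76.891
G1 X211.025 Y82.333
G1 X213.745 Y80.843
M5
G00 X252.409 Y61.681
M3 S274
G1 X161.553 Y135.999 F3431
M5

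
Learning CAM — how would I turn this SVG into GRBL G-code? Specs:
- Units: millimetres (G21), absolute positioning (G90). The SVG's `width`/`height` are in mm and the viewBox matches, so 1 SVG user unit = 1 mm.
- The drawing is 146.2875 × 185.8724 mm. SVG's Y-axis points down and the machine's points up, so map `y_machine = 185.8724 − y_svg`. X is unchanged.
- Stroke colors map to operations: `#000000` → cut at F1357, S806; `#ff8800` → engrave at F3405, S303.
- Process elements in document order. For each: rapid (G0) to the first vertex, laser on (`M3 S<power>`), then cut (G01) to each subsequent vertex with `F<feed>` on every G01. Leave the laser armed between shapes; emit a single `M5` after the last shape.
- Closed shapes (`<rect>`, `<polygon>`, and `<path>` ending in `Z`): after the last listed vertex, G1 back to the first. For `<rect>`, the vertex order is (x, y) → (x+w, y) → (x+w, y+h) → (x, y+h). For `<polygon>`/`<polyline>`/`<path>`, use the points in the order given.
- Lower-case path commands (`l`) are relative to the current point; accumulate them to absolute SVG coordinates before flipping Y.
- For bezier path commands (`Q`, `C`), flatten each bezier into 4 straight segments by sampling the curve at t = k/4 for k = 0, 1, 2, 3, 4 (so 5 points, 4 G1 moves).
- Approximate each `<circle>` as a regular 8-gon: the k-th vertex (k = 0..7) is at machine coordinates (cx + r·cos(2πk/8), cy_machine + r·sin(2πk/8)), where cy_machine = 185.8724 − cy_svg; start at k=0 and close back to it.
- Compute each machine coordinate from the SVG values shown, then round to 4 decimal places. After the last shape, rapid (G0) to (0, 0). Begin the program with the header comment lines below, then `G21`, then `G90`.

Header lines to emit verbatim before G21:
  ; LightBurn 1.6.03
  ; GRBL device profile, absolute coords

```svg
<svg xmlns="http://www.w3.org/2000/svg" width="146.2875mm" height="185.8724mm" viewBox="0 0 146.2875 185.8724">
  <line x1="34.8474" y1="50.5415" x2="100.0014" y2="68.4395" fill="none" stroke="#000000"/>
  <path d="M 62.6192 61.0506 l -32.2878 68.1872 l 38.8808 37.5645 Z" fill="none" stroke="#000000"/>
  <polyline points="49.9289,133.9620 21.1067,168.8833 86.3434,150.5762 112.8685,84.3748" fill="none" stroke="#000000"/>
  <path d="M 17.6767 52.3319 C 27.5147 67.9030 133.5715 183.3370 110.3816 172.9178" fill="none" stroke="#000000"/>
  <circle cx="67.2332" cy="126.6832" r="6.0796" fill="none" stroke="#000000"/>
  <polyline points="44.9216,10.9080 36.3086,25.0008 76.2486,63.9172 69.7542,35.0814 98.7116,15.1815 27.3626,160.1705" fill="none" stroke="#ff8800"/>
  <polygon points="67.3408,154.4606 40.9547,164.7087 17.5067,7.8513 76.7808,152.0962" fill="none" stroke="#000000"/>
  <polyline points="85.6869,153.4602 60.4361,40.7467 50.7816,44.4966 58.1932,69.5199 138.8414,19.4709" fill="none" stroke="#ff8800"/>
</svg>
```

; LightBurn 1.6.03
; GRBL device profile, absolute coords
G21
G90
G0 X34.8474 Y135.3309
M3 S806
G01 X100.0014 Y117.4329 F1357
G0 X62.6192 Y124.8218
M3 S806
G01 X30.3314 Y56.6346 F1357
G01 X69.2122 Y19.0701 F1357
G01 X62.6192 Y124.8218 F1357
G0 X49.9289 Y51.9104
M3 S806
G01 X21.1067 Y16.9891 F1357
G01 X86.3434 Y35.2962 F1357
G01 X112.8685 Y101.4976 F1357
G0 X17.6767 Y133.5405
M3 S806
G01 X39.5733 Y106.6647 F1357
G01 X76.4146 Y63.5012 F1357
G01 X107.0632 Y25.2109 F1357
G01 X110.3816 Y12.9546 F1357
G0 X73.3128 Y59.1892
M3 S806
G01 X71.5321 Y63.4881 F1357
G01 X67.2332 Y65.2688 F1357
G01 X62.9343 Y63.4881 F1357
G01 X61.1536 Y59.1892 F1357
G01 X62.9343 Y54.8903 F1357
G01 X67.2332 Y53.1096 F1357
G01 X71.5321 Y54.8903 F1357
G01 X73.3128 Y59.1892 F1357
G0 X44.9216 Y174.9644
M3 S303
G01 X36.3086 Y160.8716 F3405
G01 X76.2486 Y121.9552 F3405
G01 X69.7542 Y150.7910 F3405
G01 X98.7116 Y170.6909 F3405
G01 X27.3626 Y25.7019 F3405
G0 X67.3408 Y31.4118
M3 S806
G01 X40.9547 Y21.1637 F1357
G01 X17.5067 Y178.0211 F1357
G01 X76.7808 Y33.7762 F1357
G01 X67.3408 Y31.4118 F1357
G0 X85.6869 Y32.4122
M3 S303
G01 X60.4361 Y145.1257 F3405
G01 X50.7816 Y141.3758 F3405
G01 X58.1932 Y116.3525 F3405
G01 X138.8414 Y166.4015 F3405
M5
G0 X0.0000 Y0.0000

1 u = 1 mm; y_m = 185.8724 − y.

[1] `<line>` line segment, #000000→cut S806 F1357: (34.8474,135.3309) → (100.0014,117.4329)

[2] `<path>` closed polygon, #000000→cut S806 F1357: (62.6192,124.8218) → (30.3314,56.6346) → (69.2122,19.0701) → (62.6192,124.8218) (closed)

[3] `<polyline>` open polyline, #000000→cut S806 F1357: (49.9289,51.9104) → (21.1067,16.9891) → (86.3434,35.2962) → (112.8685,101.4976)

[4] `<path>` cubic bezier, #000000→cut S806 F1357: (17.6767,133.5405) → (39.5733,106.6647) → (76.4146,63.5012) → (107.0632,25.2109) → (110.3816,12.9546)

[5] `<circle>` circle, #000000→cut S806 F1357: (73.3128,59.1892) → (71.5321,63.4881) → (67.2332,65.2688) → (62.9343,63.4881) → (61.1536,59.1892) → (62.9343,54.8903) → (67.2332,53.1096) → (71.5321,54.8903) → (73.3128,59.1892) (closed)

[6] `<polyline>` open polyline, #ff8800→engrave S303 F3405: (44.9216,174.9644) → (36.3086,160.8716) → (76.2486,121.9552) → (69.7542,150.7910) → (98.7116,170.6909) → (27.3626,25.7019)

[7] `<polygon>` closed polygon, #000000→cut S806 F1357: (67.3408,31.4118) → (40.9547,21.1637) → (17.5067,178.0211) → (76.7808,33.7762) → (67.3408,31.4118) (closed)

[8] `<polyline>` open polyline, #ff8800→engrave S303 F3405: (85.6869,32.4122) → (60.4361,145.1257) → (50.7816,141.3758) → (58.1932,116.3525) → (138.8414,166.4015)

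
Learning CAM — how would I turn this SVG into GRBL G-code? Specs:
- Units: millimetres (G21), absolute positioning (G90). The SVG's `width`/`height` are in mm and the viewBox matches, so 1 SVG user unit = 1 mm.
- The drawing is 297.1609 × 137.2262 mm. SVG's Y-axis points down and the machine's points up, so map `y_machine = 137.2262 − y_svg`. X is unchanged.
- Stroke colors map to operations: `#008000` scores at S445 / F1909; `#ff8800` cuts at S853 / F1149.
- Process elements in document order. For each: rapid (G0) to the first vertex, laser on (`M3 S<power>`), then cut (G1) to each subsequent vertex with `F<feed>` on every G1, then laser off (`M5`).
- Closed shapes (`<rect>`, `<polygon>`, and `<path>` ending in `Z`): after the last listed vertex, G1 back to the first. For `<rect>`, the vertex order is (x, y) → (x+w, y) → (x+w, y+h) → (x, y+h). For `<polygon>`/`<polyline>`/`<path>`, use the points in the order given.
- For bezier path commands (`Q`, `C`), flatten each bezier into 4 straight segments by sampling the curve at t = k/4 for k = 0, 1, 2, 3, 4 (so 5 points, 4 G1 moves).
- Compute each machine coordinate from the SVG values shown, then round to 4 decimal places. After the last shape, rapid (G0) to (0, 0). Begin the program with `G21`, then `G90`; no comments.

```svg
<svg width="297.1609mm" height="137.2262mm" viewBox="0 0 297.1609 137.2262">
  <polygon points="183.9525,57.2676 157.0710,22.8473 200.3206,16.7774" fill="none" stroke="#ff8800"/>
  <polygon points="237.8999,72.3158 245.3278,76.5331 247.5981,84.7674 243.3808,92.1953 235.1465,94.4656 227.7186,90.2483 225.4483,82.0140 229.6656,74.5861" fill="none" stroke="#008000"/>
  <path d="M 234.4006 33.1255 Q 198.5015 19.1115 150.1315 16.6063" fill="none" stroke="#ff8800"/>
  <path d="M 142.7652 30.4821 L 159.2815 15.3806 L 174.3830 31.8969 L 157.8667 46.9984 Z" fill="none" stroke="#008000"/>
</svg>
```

Since the viewBox matches the mm dimensions, user units are millimetres directly. The only transform is the Y-flip y_m = 137.2262 − y_svg.

Shape 1 is a regular polygon drawn with `<polygon>`. Its stroke #ff8800 means cut at S853, F1149. After flipping Y the toolpath is (183.9525,79.9586) → (157.0710,114.3789) → (200.3206,120.4488) → (183.9525,79.9586), returning to the start.

Shape 2 is a regular polygon drawn with `<polygon>`. Its stroke #008000 means score at S445, F1909. After flipping Y the toolpath is (237.8999,64.9104) → (245.3278,60.6931) → (247.5981,52.4588) → (243.3808,45.0309) → (235.1465,42.7606) → (227.7186,46.9779) → (225.4483,55.2122) → (229.6656,62.6401) → (237.8999,64.9104), returning to the start.

Shape 3 is a quadratic bezier drawn with `<path>`. Its stroke #ff8800 means cut at S853, F1149. After flipping Y the toolpath is (234.4006,104.1007) → (215.6716,110.3884) → (195.3838,115.2375) → (173.5371,118.6480) → (150.1315,120.6199).

Shape 4 is a regular polygon drawn with `<path>`. Its stroke #008000 means score at S445, F1909. After flipping Y the toolpath is (142.7652,106.7441) → (159.2815,121.8456) → (174.3830,105.3293) → (157.8667,90.2278) → (142.7652,106.7441), returning to the start.

G21
G90
G0 X183.9525 Y79.9586
M3 S853
G1 X157.0710 Y114.3789 F1149
G1 X200.3206 Y120.4488 F1149
G1 X183.9525 Y79.9586 F1149
M5
G0 X237.8999 Y64.9104
M3 S445
G1 X245.3278 Y60.6931 F1909
G1 X247.5981 Y52.4588 F1909
G1 X243.3808 Y45.0309 F1909
G1 X235.1465 Y42.7606 F1909
G1 X227.7186 Y46.9779 F1909
G1 X225.4483 Y55.2122 F1909
G1 X229.6656 Y62.6401 F1909
G1 X237.8999 Y64.9104 F1909
M5
G0 X234.4006 Y104.1007
M3 S853
G1 X215.6716 Y110.3884 F1149
G1 X195.3838 Y115.2375 F1149
G1 X173.5371 Y118.6480 F1149
G1 X150.1315 Y120.6199 F1149
M5
G0 X142.7652 Y106.7441
M3 S445
G1 X159.2815 Y121.8456 F1909
G1 X174.3830 Y105.3293 F1909
G1 X157.8667 Y90.2278 F1909
G1 X142.7652 Y106.7441 F1909
M5
G0 X0.0000 Y0.0000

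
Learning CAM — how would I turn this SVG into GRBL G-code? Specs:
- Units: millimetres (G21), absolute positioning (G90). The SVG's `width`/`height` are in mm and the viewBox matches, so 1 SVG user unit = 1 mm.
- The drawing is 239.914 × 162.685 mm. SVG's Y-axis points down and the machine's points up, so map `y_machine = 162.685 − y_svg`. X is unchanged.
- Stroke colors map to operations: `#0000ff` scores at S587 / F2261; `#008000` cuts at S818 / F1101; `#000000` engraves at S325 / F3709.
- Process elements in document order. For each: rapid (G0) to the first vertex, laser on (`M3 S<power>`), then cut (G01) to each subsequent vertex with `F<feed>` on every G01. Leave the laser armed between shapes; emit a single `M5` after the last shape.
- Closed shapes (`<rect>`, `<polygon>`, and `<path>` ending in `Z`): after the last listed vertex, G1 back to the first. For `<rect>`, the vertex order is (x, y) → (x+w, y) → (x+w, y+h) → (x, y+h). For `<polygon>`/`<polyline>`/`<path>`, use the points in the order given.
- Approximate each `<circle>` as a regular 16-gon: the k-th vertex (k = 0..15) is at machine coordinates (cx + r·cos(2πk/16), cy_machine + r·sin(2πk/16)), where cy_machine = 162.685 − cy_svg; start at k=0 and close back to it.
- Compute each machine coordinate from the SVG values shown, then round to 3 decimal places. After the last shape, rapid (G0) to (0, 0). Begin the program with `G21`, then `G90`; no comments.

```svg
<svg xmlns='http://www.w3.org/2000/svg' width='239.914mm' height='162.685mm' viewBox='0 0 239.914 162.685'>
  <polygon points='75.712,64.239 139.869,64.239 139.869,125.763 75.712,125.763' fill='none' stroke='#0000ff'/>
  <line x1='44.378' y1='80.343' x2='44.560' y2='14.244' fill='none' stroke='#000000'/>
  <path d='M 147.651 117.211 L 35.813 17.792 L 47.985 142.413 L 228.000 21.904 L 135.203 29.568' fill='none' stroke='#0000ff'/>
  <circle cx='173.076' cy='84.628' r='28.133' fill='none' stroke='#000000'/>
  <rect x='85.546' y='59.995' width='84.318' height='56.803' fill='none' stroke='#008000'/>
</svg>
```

Since the viewBox matches the mm dimensions, user units are millimetres directly. The only transform is the Y-flip y_m = 162.685 − y_svg.

Shape 1 is a rectangle drawn with `<polygon>`. Its stroke #0000ff means score at S587, F2261. After flipping Y the toolpath is (75.712,98.446) → (139.869,98.446) → (139.869,36.922) → (75.712,36.922) → (75.712,98.446), returning to the start.

Shape 2 is a line segment drawn with `<line>`. Its stroke #000000 means engrave at S325, F3709. After flipping Y the toolpath is (44.378,82.342) → (44.560,148.441).

Shape 3 is a open polyline drawn with `<path>`. Its stroke #0000ff means score at S587, F2261. After flipping Y the toolpath is (147.651,45.474) → (35.813,144.893) → (47.985,20.272) → (228.000,140.781) → (135.203,133.117).

Shape 4 is a circle drawn with `<circle>`. Its stroke #000000 means engrave at S325, F3709. After flipping Y the toolpath is (201.209,78.057) → (199.068,88.823) → (192.969,97.950) → (183.842,104.049) → (173.076,106.190) → (162.310,104.049) → (153.183,97.950) → (147.084,88.823) → (144.943,78.057) → (147.084,67.291) → (153.183,58.164) → (162.310,52.065) → (173.076,49.924) → (183.842,52.065) → (192.969,58.164) → (199.068,67.291) → (201.209,78.057), returning to the start.

Shape 5 is a rectangle drawn with `<rect>`. Its stroke #008000 means cut at S818, F1101. After flipping Y the toolpath is (85.546,102.690) → (169.864,102.690) → (169.864,45.887) → (85.546,45.887) → (85.546,102.690), returning to the start.

G21
G90
G0 X75.712 Y98.446
M3 S587
G01 X139.869 Y98.446 F2261
G01 X139.869 Y36.922 F2261
G01 X75.712 Y36.922 F2261
G01 X75.712 Y98.446 F2261
G0 X44.378 Y82.342
M3 S325
G01 X44.560 Y148.441 F3709
G0 X147.651 Y45.474
M3 S587
G01 X35.813 Y144.893 F2261
G01 X47.985 Y20.272 F2261
G01 X228.000 Y140.781 F2261
G01 X135.203 Y133.117 F2261
G0 X201.209 Y78.057
M3 S325
G01 X199.068 Y88.823 F3709
G01 X192.969 Y97.950 F3709
G01 X183.842 Y104.049 F3709
G01 X173.076 Y106.190 F3709
G01 X162.310 Y104.049 F3709
G01 X153.183 Y97.950 F3709
G01 X147.084 Y88.823 F3709
G01 X144.943 Y78.057 F3709
G01 X147.084 Y67.291 F3709
G01 X153.183 Y58.164 F3709
G01 X162.310 Y52.065 F3709
G01 X173.076 Y49.924 F3709
G01 X183.842 Y52.065 F3709
G01 X192.969 Y58.164 F3709
G01 X199.068 Y67.291 F3709
G01 X201.209 Y78.057 F3709
G0 X85.546 Y102.690
M3 S818
G01 X169.864 Y102.690 F1101
G01 X169.864 Y45.887 F1101
G01 X85.546 Y45.887 F1101
G01 X85.546 Y102.690 F1101
M5
G0 X0.000 Y0.000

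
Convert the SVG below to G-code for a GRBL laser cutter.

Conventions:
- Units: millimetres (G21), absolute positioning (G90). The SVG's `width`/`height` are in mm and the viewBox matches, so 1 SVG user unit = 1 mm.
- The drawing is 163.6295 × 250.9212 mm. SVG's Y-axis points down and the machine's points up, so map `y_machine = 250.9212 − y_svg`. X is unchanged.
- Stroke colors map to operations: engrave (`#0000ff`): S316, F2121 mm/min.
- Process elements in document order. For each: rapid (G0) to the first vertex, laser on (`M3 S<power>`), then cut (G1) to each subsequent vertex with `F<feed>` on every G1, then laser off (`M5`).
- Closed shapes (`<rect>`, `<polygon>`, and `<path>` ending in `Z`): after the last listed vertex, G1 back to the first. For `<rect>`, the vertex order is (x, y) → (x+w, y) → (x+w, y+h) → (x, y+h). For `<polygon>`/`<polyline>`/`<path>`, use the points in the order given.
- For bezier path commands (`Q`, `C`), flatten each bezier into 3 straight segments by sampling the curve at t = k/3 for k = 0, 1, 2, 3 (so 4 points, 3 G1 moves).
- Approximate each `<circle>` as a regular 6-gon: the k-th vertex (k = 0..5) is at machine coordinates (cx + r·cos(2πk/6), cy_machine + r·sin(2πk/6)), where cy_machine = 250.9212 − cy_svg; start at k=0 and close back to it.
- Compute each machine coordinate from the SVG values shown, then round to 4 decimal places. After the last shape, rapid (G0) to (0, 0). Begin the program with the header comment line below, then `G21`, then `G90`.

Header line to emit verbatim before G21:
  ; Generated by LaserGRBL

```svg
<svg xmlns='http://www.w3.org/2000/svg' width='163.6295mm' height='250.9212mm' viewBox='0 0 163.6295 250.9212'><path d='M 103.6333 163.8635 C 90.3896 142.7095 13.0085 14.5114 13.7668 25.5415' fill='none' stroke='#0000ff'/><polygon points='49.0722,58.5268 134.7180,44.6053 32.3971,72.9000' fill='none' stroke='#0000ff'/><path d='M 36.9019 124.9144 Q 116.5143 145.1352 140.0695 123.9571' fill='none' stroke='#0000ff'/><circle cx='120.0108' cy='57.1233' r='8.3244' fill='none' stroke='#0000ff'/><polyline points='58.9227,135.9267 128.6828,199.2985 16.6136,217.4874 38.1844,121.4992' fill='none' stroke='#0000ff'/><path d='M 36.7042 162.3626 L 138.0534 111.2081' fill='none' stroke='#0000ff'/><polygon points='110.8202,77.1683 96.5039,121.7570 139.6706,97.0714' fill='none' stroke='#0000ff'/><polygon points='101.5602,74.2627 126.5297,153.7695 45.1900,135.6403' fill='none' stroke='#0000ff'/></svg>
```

Since the viewBox matches the mm dimensions, user units are millimetres directly. The only transform is the Y-flip y_m = 250.9212 − y_svg.

Shape 1 is a cubic bezier drawn with `<path>`. Its stroke #0000ff means engrave at S316, F2121. After flipping Y the toolpath is (103.6333,87.0577) → (74.2800,134.7719) → (33.7855,199.1216) → (13.7668,225.3797).

Shape 2 is a closed polygon drawn with `<polygon>`. Its stroke #0000ff means engrave at S316, F2121. After flipping Y the toolpath is (49.0722,192.3944) → (134.7180,206.3159) → (32.3971,178.0212) → (49.0722,192.3944), returning to the start.

Shape 3 is a quadratic bezier drawn with `<path>`. Its stroke #0000ff means engrave at S316, F2121. After flipping Y the toolpath is (36.9019,126.0068) → (83.7483,117.1261) → (118.1375,117.4452) → (140.0695,126.9641).

Shape 4 is a circle drawn with `<circle>`. Its stroke #0000ff means engrave at S316, F2121. After flipping Y the toolpath is (128.3352,193.7979) → (124.1730,201.0070) → (115.8486,201.0070) → (111.6864,193.7979) → (115.8486,186.5888) → (124.1730,186.5888) → (128.3352,193.7979), returning to the start.

Shape 5 is a open polyline drawn with `<polyline>`. Its stroke #0000ff means engrave at S316, F2121. After flipping Y the toolpath is (58.9227,114.9945) → (128.6828,51.6227) → (16.6136,33.4338) → (38.1844,129.4220).

Shape 6 is a line segment drawn with `<path>`. Its stroke #0000ff means engrave at S316, F2121. After flipping Y the toolpath is (36.7042,88.5586) → (138.0534,139.7131).

Shape 7 is a closed polygon drawn with `<polygon>`. Its stroke #0000ff means engrave at S316, F2121. After flipping Y the toolpath is (110.8202,173.7529) → (96.5039,129.1642) → (139.6706,153.8498) → (110.8202,173.7529), returning to the start.

Shape 8 is a regular polygon drawn with `<polygon>`. Its stroke #0000ff means engrave at S316, F2121. After flipping Y the toolpath is (101.5602,176.6585) → (126.5297,97.1517) → (45.1900,115.2809) → (101.5602,176.6585), returning to the start.

; Generated by LaserGRBL
G21
G90
G0 X103.6333 Y87.0577
M3 S316
G1 X74.2800 Y134.7719 F2121
G1 X33.7855 Y199.1216 F2121
G1 X13.7668 Y225.3797 F2121
M5
G0 X49.0722 Y192.3944
M3 S316
G1 X134.7180 Y206.3159 F2121
G1 X32.3971 Y178.0212 F2121
G1 X49.0722 Y192.3944 F2121
M5
G0 X36.9019 Y126.0068
M3 S316
G1 X83.7483 Y117.1261 F2121
G1 X118.1375 Y117.4452 F2121
G1 X140.0695 Y126.9641 F2121
M5
G0 X128.3352 Y193.7979
M3 S316
G1 X124.1730 Y201.0070 F2121
G1 X115.8486 Y201.0070 F2121
G1 X111.6864 Y193.7979 F2121
G1 X115.8486 Y186.5888 F2121
G1 X124.1730 Y186.5888 F2121
G1 X128.3352 Y193.7979 F2121
M5
G0 X58.9227 Y114.9945
M3 S316
G1 X128.6828 Y51.6227 F2121
G1 X16.6136 Y33.4338 F2121
G1 X38.1844 Y129.4220 F2121
M5
G0 X36.7042 Y88.5586
M3 S316
G1 X138.0534 Y139.7131 F2121
M5
G0 X110.8202 Y173.7529
M3 S316
G1 X96.5039 Y129.1642 F2121
G1 X139.6706 Y153.8498 F2121
G1 X110.8202 Y173.7529 F2121
M5
G0 X101.5602 Y176.6585
M3 S316
G1 X126.5297 Y97.1517 F2121
G1 X45.1900 Y115.2809 F2121
G1 X101.5602 Y176.6585 F2121
M5
G0 X0.0000 Y0.0000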